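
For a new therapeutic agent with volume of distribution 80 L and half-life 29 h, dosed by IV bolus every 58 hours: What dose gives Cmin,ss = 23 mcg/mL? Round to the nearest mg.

5520 mg

τ/t½ = 58/29 ≈ 2, so f = (1/2)^(58/29) ≈ 0.250000.
Cmin,ss = (D/Vd)·f/(1−f), so D = Cmin,ss·Vd·(1−f)/f.
D = 23 × 80 × (1−f)/f ≈ 23 × 80 × 3.00000 ≈ 5520.00 mg.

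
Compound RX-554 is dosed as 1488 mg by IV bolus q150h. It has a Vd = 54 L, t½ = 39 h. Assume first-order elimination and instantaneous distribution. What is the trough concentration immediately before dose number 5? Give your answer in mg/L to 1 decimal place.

f = (1/2)^(τ/t½) = (1/2)^(150/39) ≈ 0.0695.
C₀ = D/Vd = 1488/54 ≈ 27.556 mg/L.
Before the 5th dose, 4 doses have been given. Superposition: Cmin = C₀·(f + f² + … + f^4).
≈ 27.556 × (0.0695 + 0.0048 + 0.0003 + 0.0000) ≈ 27.556 × 0.0746 ≈ 2.056 mg/L.

2.1 mg/L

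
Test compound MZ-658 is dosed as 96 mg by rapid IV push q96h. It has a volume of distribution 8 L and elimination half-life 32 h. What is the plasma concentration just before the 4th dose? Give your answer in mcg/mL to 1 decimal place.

1.7 mcg/mL

f = (1/2)^(τ/t½) = (1/2)^(96/32) ≈ 0.1250.
C₀ = D/Vd = 96/8 ≈ 12.000 mcg/mL.
Before the 4th dose, 3 doses have been given. Superposition: Cmin = C₀·(f + f² + … + f^3).
≈ 12.000 × (0.1250 + 0.0156 + 0.0020) ≈ 12.000 × 0.1426 ≈ 1.711 mcg/mL.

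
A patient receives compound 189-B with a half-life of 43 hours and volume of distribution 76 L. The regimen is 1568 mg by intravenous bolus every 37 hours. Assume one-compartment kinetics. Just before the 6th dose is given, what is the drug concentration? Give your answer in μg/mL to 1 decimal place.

f = (1/2)^(τ/t½) = (1/2)^(37/43) ≈ 0.5508.
C₀ = D/Vd = 1568/76 ≈ 20.632 μg/mL.
Before the 6th dose, 5 doses have been given. Superposition: Cmin = C₀·(f + f² + … + f^5).
≈ 20.632 × (0.5508 + 0.3034 + 0.1671 + 0.0920 + 0.0507) ≈ 20.632 × 1.1640 ≈ 24.016 μg/mL.

24.0 μg/mL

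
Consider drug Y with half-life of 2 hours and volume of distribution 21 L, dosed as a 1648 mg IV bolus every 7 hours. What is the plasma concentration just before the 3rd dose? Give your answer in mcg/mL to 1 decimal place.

f = (1/2)^(τ/t½) = (1/2)^(7/2) ≈ 0.0884.
C₀ = D/Vd = 1648/21 ≈ 78.476 mcg/mL.
Before the 3rd dose, 2 doses have been given. Superposition: Cmin = C₀·(f + f²).
≈ 78.476 × (0.0884 + 0.0078) ≈ 78.476 × 0.0962 ≈ 7.549 mcg/mL.

7.5 mcg/mL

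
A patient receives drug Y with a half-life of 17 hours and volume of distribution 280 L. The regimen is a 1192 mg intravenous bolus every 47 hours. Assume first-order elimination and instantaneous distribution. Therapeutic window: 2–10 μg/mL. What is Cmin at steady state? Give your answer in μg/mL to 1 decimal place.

0.7 μg/mL

Over one 47-h interval, 47/17 ≈ 2.7647 half-lives elapse, leaving f ≈ 0.1471 of each dose.
At steady state, accumulation factor R = 1/(1 − e^(−kτ)) ≈ 1.1725.
Each bolus raises the concentration by D/Vd = 1192/280 ≈ 4.257 μg/mL.
Cmax,ss = C₀/(1 − f) ≈ 4.257/0.8529 ≈ 4.991 μg/mL.
One interval later, Cmin,ss = Cmax,ss·e^(−kτ) ≈ 4.991 × 0.1471 ≈ 0.734 μg/mL.
Trough 0.7 μg/mL vs MEC 2 μg/mL: subtherapeutic.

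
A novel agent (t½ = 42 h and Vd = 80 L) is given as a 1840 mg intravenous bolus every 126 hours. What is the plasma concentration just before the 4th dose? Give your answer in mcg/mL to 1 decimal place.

f = (1/2)^(τ/t½) = (1/2)^(126/42) ≈ 0.1250.
C₀ = D/Vd = 1840/80 ≈ 23.000 mcg/mL.
Before the 4th dose, 3 doses have been given. Superposition: Cmin = C₀·(f + f² + … + f^3).
≈ 23.000 × (0.1250 + 0.0156 + 0.0020) ≈ 23.000 × 0.1426 ≈ 3.280 mcg/mL.

3.3 mcg/mL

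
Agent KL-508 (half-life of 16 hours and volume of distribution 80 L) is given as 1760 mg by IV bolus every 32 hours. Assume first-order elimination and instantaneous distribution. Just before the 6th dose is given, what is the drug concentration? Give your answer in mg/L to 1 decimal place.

f = (1/2)^(τ/t½) = (1/2)^(32/16) ≈ 0.2500.
C₀ = D/Vd = 1760/80 ≈ 22.000 mg/L.
Before the 6th dose, 5 doses have been given. Superposition: Cmin = C₀·(f + f² + … + f^5).
≈ 22.000 × (0.2500 + 0.0625 + 0.0156 + 0.0039 + 0.0010) ≈ 22.000 × 0.3330 ≈ 7.326 mg/L.

7.3 mg/L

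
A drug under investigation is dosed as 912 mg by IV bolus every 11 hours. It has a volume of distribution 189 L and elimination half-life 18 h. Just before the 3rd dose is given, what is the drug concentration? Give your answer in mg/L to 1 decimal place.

5.2 mg/L

f = (1/2)^(τ/t½) = (1/2)^(11/18) ≈ 0.6547.
C₀ = D/Vd = 912/189 ≈ 4.825 mg/L.
Before the 3rd dose, 2 doses have been given. Superposition: Cmin = C₀·(f + f²).
≈ 4.825 × (0.6547 + 0.4286) ≈ 4.825 × 1.0833 ≈ 5.227 mg/L.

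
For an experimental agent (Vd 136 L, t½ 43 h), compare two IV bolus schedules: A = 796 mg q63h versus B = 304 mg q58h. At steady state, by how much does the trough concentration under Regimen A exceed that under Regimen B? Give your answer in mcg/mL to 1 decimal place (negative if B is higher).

1.9 mcg/mL

Regimen A: f = (1/2)^(63/43) ≈ 0.3622; Cmin,ss = (796/136)·f/(1−f) ≈ 3.324 mcg/mL.
Regimen B: f = (1/2)^(58/43) ≈ 0.3926; Cmin,ss = (304/136)·f/(1−f) ≈ 1.445 mcg/mL.
Difference ≈ 3.324 − 1.445 ≈ 1.879 mcg/mL.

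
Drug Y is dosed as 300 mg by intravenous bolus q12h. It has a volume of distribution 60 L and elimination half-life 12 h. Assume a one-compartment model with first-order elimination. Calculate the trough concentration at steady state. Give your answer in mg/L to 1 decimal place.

The dosing interval is 1 half-life, so f = 2^(−1) = 0.5.
At steady state, R = 1/(1 − 0.5) = 2/1.
Single-dose peak C₀ = D/Vd = 300/60 = 5 mg/L.
Steady-state peak Cmax,ss = C₀·R = 5 × 2/1 ≈ 10.000 mg/L.
Steady-state trough Cmin,ss = Cmax,ss·f ≈ 10.000 × 0.5 ≈ 5.000 mg/L.

5.0 mg/L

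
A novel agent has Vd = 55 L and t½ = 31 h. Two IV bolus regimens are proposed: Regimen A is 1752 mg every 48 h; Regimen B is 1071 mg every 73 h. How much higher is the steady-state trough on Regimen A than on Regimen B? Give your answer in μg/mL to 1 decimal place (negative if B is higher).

Regimen A: f = (1/2)^(48/31) ≈ 0.3419; Cmin,ss = (1752/55)·f/(1−f) ≈ 16.549 μg/mL.
Regimen B: f = (1/2)^(73/31) ≈ 0.1955; Cmin,ss = (1071/55)·f/(1−f) ≈ 4.732 μg/mL.
Difference ≈ 16.549 − 4.732 ≈ 11.817 μg/mL.

11.8 μg/mL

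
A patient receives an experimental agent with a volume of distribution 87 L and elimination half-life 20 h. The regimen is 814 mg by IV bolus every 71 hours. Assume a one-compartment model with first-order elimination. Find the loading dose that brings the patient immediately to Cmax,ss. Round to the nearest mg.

890 mg

f = (1/2)^(71/20) ≈ 0.085378; accumulation ratio R = 1/(1−f) ≈ 1.09335.
Loading dose to hit Cmax,ss on first dose: D_load = D_maint·R ≈ 814 × 1.09335 ≈ 889.99 mg.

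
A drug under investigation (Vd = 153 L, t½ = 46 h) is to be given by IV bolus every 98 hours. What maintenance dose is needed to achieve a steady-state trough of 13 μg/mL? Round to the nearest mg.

τ/t½ = 98/46 ≈ 2.1304, so f = (1/2)^(98/46) ≈ 0.228389.
Cmin,ss = (D/Vd)·f/(1−f), so D = Cmin,ss·Vd·(1−f)/f.
D = 13 × 153 × (1−f)/f ≈ 13 × 153 × 3.37849 ≈ 6719.82 mg.

6720 mg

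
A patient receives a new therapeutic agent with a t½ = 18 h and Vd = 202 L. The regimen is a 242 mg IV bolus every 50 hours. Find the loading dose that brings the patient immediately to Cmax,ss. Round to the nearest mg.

f = (1/2)^(50/18) ≈ 0.145816; accumulation ratio R = 1/(1−f) ≈ 1.17071.
Loading dose to hit Cmax,ss on first dose: D_load = D_maint·R ≈ 242 × 1.17071 ≈ 283.31 mg.

283 mg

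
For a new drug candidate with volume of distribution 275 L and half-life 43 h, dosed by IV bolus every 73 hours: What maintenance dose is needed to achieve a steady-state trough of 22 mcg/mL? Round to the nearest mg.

τ/t½ = 73/43 ≈ 1.6977, so f = (1/2)^(73/43) ≈ 0.308283.
Cmin,ss = (D/Vd)·f/(1−f), so D = Cmin,ss·Vd·(1−f)/f.
D = 22 × 275 × (1−f)/f ≈ 22 × 275 × 2.24377 ≈ 13574.81 mg.

13575 mg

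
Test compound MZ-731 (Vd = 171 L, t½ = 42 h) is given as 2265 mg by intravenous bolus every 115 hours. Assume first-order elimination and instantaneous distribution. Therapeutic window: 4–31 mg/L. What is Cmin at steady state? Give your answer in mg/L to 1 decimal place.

2.3 mg/L

τ/t½ = 115/42 ≈ 2.7381, so fraction remaining f = (1/2)^(115/42) ≈ 0.1499.
At steady state, accumulation factor R = 1/(1 − e^(−kτ)) ≈ 1.1763.
Single-dose peak C₀ = D/Vd = 2265/171 ≈ 13.246 mg/L.
Steady-state peak Cmax,ss = C₀·R ≈ 13.246 × 1.1763 ≈ 15.581 mg/L.
Steady-state trough Cmin,ss = Cmax,ss·f ≈ 15.581 × 0.1499 ≈ 2.336 mg/L.
Trough 2.3 mg/L vs MEC 4 mg/L: subtherapeutic.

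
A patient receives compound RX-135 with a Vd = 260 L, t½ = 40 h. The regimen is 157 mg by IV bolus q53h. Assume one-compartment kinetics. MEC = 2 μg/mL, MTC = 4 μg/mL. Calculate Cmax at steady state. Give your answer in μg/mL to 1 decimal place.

1.0 μg/mL

k = ln2/t½ = ln2/40 ≈ 0.017329 h⁻¹; fraction remaining f = e^(−kτ) = e^(−0.017329×53) ≈ 0.3991.
Accumulation ratio R = 1/(1 − f) ≈ 1/0.6009 ≈ 1.6642.
Single-dose peak C₀ = D/Vd = 157/260 ≈ 0.604 μg/mL.
Steady-state peak Cmax,ss = C₀·R ≈ 0.604 × 1.6642 ≈ 1.005 μg/mL.
Peak 1.0 μg/mL vs MTC 4 μg/mL: below toxic threshold.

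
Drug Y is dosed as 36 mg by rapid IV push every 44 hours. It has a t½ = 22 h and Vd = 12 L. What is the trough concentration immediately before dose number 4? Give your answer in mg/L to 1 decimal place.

f = (1/2)^(τ/t½) = (1/2)^(44/22) ≈ 0.2500.
C₀ = D/Vd = 36/12 ≈ 3.000 mg/L.
Before the 4th dose, 3 doses have been given. Superposition: Cmin = C₀·(f + f² + … + f^3).
≈ 3.000 × (0.2500 + 0.0625 + 0.0156) ≈ 3.000 × 0.3281 ≈ 0.984 mg/L.

1.0 mg/L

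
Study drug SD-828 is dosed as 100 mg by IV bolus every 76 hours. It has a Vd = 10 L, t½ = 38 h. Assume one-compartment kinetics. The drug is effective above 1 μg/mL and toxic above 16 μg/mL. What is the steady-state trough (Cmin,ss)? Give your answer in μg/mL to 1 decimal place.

The dosing interval is 2 half-lives, so f = 2^(−2) = 0.25.
Accumulation ratio R = 1/(1 − f) = 1/0.75 = 4/3.
Single-dose peak C₀ = D/Vd = 100/10 = 10 μg/mL.
Steady-state peak Cmax,ss = C₀·R = 10 × 4/3 ≈ 13.333 μg/mL.
Steady-state trough Cmin,ss = Cmax,ss·f ≈ 13.333 × 0.25 ≈ 3.333 μg/mL.
Trough 3.3 μg/mL vs MEC 1 μg/mL: adequate.

3.3 μg/mL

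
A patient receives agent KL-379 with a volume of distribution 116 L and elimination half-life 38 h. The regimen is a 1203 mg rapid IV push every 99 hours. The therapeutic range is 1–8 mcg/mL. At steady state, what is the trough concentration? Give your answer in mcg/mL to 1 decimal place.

Over one 99-h interval, 99/38 ≈ 2.6053 half-lives elapse, leaving f ≈ 0.1643 of each dose.
Single-dose peak C₀ = D/Vd = 1203/116 ≈ 10.371 mcg/mL.
Steady-state trough Cmin,ss = C₀·f/(1−f) ≈ 10.371 × 0.1643/0.8357 ≈ 2.039 mcg/mL.
Trough 2.0 mcg/mL vs MEC 1 mcg/mL: adequate.

2.0 mcg/mL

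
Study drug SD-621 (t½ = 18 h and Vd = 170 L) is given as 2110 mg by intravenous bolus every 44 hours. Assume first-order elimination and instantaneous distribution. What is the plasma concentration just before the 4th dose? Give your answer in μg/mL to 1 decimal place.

2.8 μg/mL

f = (1/2)^(τ/t½) = (1/2)^(44/18) ≈ 0.1837.
C₀ = D/Vd = 2110/170 ≈ 12.412 μg/mL.
Before the 4th dose, 3 doses have been given. Superposition: Cmin = C₀·(f + f² + … + f^3).
≈ 12.412 × (0.1837 + 0.0337 + 0.0062) ≈ 12.412 × 0.2236 ≈ 2.775 μg/mL.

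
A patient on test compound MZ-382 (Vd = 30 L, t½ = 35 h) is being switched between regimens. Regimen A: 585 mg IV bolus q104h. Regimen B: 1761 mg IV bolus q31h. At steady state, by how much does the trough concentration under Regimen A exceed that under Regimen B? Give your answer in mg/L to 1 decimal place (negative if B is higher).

Regimen A: f = (1/2)^(104/35) ≈ 0.1275; Cmin,ss = (585/30)·f/(1−f) ≈ 2.850 mg/L.
Regimen B: f = (1/2)^(31/35) ≈ 0.5412; Cmin,ss = (1761/30)·f/(1−f) ≈ 69.242 mg/L.
Difference ≈ 2.850 − 69.242 ≈ -66.392 mg/L.

-66.4 mg/L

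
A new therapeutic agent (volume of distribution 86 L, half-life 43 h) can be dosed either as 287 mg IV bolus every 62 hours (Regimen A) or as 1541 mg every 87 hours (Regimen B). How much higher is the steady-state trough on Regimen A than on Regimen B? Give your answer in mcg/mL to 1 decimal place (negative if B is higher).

Regimen A: f = (1/2)^(62/43) ≈ 0.3681; Cmin,ss = (287/86)·f/(1−f) ≈ 1.944 mcg/mL.
Regimen B: f = (1/2)^(87/43) ≈ 0.2460; Cmin,ss = (1541/86)·f/(1−f) ≈ 5.846 mcg/mL.
Difference ≈ 1.944 − 5.846 ≈ -3.902 mcg/mL.

-3.9 mcg/mL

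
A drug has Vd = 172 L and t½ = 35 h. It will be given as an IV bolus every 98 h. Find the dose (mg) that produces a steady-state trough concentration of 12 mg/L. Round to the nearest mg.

τ/t½ = 98/35 ≈ 2.8, so f = (1/2)^(98/35) ≈ 0.143587.
Cmin,ss = (D/Vd)·f/(1−f), so D = Cmin,ss·Vd·(1−f)/f.
D = 12 × 172 × (1−f)/f ≈ 12 × 172 × 5.96442 ≈ 12310.56 mg.

12311 mg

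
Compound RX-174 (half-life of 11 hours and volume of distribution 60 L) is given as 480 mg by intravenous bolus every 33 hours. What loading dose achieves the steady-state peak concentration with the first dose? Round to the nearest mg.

549 mg

f = (1/2)^(33/11) ≈ 0.125000; accumulation ratio R = 1/(1−f) ≈ 1.14286.
Loading dose to hit Cmax,ss on first dose: D_load = D_maint·R ≈ 480 × 1.14286 ≈ 548.57 mg.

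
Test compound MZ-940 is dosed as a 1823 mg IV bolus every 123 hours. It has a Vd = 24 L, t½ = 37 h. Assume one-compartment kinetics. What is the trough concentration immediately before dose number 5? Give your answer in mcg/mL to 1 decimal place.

f = (1/2)^(τ/t½) = (1/2)^(123/37) ≈ 0.0998.
C₀ = D/Vd = 1823/24 ≈ 75.958 mcg/mL.
Before the 5th dose, 4 doses have been given. Superposition: Cmin = C₀·(f + f² + … + f^4).
≈ 75.958 × (0.0998 + 0.0100 + 0.0010 + 0.0001) ≈ 75.958 × 0.1109 ≈ 8.424 mcg/mL.

8.4 mcg/mL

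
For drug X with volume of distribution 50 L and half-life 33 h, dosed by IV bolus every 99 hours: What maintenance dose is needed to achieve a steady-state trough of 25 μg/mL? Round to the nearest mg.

8750 mg

τ/t½ = 99/33 ≈ 3, so f = (1/2)^(99/33) ≈ 0.125000.
Cmin,ss = (D/Vd)·f/(1−f), so D = Cmin,ss·Vd·(1−f)/f.
D = 25 × 50 × (1−f)/f ≈ 25 × 50 × 7.00000 ≈ 8750.00 mg.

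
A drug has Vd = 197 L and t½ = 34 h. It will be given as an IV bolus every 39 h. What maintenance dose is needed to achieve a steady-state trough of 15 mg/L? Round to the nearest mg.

3589 mg

τ/t½ = 39/34 ≈ 1.1471, so f = (1/2)^(39/34) ≈ 0.451545.
Cmin,ss = (D/Vd)·f/(1−f), so D = Cmin,ss·Vd·(1−f)/f.
D = 15 × 197 × (1−f)/f ≈ 15 × 197 × 1.21462 ≈ 3589.20 mg.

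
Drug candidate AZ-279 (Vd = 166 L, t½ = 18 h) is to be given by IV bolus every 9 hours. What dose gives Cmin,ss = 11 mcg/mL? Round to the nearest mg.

τ/t½ = 9/18 ≈ 0.5, so f = (1/2)^(9/18) ≈ 0.707107.
Cmin,ss = (D/Vd)·f/(1−f), so D = Cmin,ss·Vd·(1−f)/f.
D = 11 × 166 × (1−f)/f ≈ 11 × 166 × 0.41421 ≈ 756.35 mg.

756 mg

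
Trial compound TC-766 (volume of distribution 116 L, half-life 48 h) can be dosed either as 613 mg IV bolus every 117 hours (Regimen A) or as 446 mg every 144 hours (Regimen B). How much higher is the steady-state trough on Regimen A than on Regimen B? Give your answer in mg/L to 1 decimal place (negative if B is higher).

0.6 mg/L

Regimen A: f = (1/2)^(117/48) ≈ 0.1846; Cmin,ss = (613/116)·f/(1−f) ≈ 1.196 mg/L.
Regimen B: f = (1/2)^(144/48) ≈ 0.1250; Cmin,ss = (446/116)·f/(1−f) ≈ 0.549 mg/L.
Difference ≈ 1.196 − 0.549 ≈ 0.647 mg/L.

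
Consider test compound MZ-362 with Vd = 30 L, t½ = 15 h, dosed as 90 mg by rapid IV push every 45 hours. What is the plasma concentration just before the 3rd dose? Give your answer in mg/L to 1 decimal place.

0.4 mg/L

f = (1/2)^(τ/t½) = (1/2)^(45/15) ≈ 0.1250.
C₀ = D/Vd = 90/30 ≈ 3.000 mg/L.
Before the 3rd dose, 2 doses have been given. Superposition: Cmin = C₀·(f + f²).
≈ 3.000 × (0.1250 + 0.0156) ≈ 3.000 × 0.1406 ≈ 0.422 mg/L.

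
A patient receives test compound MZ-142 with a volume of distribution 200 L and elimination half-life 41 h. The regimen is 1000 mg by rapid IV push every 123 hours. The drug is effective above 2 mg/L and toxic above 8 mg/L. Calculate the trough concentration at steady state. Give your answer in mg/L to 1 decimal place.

The dosing interval is 3 half-lives, so f = 2^(−3) = 0.125.
Accumulation ratio R = 1/(1 − f) = 1/0.875 = 8/7.
Single-dose peak C₀ = D/Vd = 1000/200 = 5 mg/L.
Steady-state peak Cmax,ss = C₀·R = 5 × 8/7 ≈ 5.714 mg/L.
Steady-state trough Cmin,ss = Cmax,ss·f ≈ 5.714 × 0.125 ≈ 0.714 mg/L.
Trough 0.7 mg/L vs MEC 2 mg/L: subtherapeutic.

0.7 mg/L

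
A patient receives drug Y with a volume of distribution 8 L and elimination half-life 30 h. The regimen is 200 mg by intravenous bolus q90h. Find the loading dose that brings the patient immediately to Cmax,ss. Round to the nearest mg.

f = (1/2)^(90/30) ≈ 0.125000; accumulation ratio R = 1/(1−f) ≈ 1.14286.
Loading dose to hit Cmax,ss on first dose: D_load = D_maint·R ≈ 200 × 1.14286 ≈ 228.57 mg.

229 mg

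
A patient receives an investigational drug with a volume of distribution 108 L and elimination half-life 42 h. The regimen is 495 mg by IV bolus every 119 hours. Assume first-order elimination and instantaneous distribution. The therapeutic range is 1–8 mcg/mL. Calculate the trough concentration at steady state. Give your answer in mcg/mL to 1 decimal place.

0.7 mcg/mL

k = ln2/t½ = ln2/42 ≈ 0.016504 h⁻¹; fraction remaining f = e^(−kτ) = e^(−0.016504×119) ≈ 0.1403.
Each bolus raises the concentration by D/Vd = 495/108 ≈ 4.583 mcg/mL.
Steady-state trough Cmin,ss = C₀·f/(1−f) ≈ 4.583 × 0.1403/0.8597 ≈ 0.748 mcg/mL.
Trough 0.7 mcg/mL vs MEC 1 mcg/mL: subtherapeutic.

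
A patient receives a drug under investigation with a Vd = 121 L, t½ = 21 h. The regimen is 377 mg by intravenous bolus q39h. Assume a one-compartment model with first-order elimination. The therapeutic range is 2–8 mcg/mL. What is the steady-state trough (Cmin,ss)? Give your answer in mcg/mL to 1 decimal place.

1.2 mcg/mL

k = ln2/t½ = ln2/21 ≈ 0.033007 h⁻¹; fraction remaining f = e^(−kτ) = e^(−0.033007×39) ≈ 0.2760.
At steady state, accumulation factor R = 1/(1 − e^(−kτ)) ≈ 1.3812.
Each bolus raises the concentration by D/Vd = 377/121 ≈ 3.116 mcg/mL.
Steady-state peak Cmax,ss = C₀·R ≈ 3.116 × 1.3812 ≈ 4.304 mcg/mL.
One interval later, Cmin,ss = Cmax,ss·e^(−kτ) ≈ 4.304 × 0.2760 ≈ 1.188 mcg/mL.
Trough 1.2 mcg/mL vs MEC 2 mcg/mL: subtherapeutic.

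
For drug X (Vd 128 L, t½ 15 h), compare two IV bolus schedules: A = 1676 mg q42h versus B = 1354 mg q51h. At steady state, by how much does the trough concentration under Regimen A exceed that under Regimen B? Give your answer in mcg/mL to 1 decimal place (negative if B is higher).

1.1 mcg/mL

Regimen A: f = (1/2)^(42/15) ≈ 0.1436; Cmin,ss = (1676/128)·f/(1−f) ≈ 2.196 mcg/mL.
Regimen B: f = (1/2)^(51/15) ≈ 0.0947; Cmin,ss = (1354/128)·f/(1−f) ≈ 1.107 mcg/mL.
Difference ≈ 2.196 − 1.107 ≈ 1.089 mcg/mL.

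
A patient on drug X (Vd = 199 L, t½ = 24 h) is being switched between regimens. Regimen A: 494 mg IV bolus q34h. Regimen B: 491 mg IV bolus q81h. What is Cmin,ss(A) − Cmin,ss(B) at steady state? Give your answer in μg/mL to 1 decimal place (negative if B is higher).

Regimen A: f = (1/2)^(34/24) ≈ 0.3746; Cmin,ss = (494/199)·f/(1−f) ≈ 1.487 μg/mL.
Regimen B: f = (1/2)^(81/24) ≈ 0.0964; Cmin,ss = (491/199)·f/(1−f) ≈ 0.263 μg/mL.
Difference ≈ 1.487 − 0.263 ≈ 1.224 μg/mL.

1.2 μg/mL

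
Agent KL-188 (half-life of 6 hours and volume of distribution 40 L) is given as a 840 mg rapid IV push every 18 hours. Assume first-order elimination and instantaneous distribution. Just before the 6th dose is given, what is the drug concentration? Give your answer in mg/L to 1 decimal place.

3.0 mg/L

f = (1/2)^(τ/t½) = (1/2)^(18/6) ≈ 0.1250.
C₀ = D/Vd = 840/40 ≈ 21.000 mg/L.
Before the 6th dose, 5 doses have been given. Superposition: Cmin = C₀·(f + f² + … + f^5).
≈ 21.000 × (0.1250 + 0.0156 + 0.0020 + 0.0002 + 0.0000) ≈ 21.000 × 0.1428 ≈ 2.999 mg/L.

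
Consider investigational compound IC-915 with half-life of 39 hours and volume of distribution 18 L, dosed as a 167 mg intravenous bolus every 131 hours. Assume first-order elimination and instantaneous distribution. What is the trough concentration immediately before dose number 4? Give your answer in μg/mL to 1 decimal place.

f = (1/2)^(τ/t½) = (1/2)^(131/39) ≈ 0.0975.
C₀ = D/Vd = 167/18 ≈ 9.278 μg/mL.
Before the 4th dose, 3 doses have been given. Superposition: Cmin = C₀·(f + f² + … + f^3).
≈ 9.278 × (0.0975 + 0.0095 + 0.0009) ≈ 9.278 × 0.1079 ≈ 1.001 μg/mL.

1.0 μg/mL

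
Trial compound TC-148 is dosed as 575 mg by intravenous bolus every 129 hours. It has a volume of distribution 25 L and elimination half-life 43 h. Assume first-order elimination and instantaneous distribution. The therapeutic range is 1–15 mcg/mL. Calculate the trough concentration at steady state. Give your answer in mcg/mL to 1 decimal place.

3.3 mcg/mL

τ = 129 h = 3 half-lives, so f = (1/2)^3 = 0.125.
At steady state, R = 1/(1 − 0.125) = 8/7.
Single-dose peak C₀ = D/Vd = 575/25 = 23 mcg/mL.
Steady-state peak Cmax,ss = C₀·R = 23 × 8/7 ≈ 26.286 mcg/mL.
Steady-state trough Cmin,ss = Cmax,ss·f ≈ 26.286 × 0.125 ≈ 3.286 mcg/mL.
Trough 3.3 mcg/mL vs MEC 1 mcg/mL: adequate.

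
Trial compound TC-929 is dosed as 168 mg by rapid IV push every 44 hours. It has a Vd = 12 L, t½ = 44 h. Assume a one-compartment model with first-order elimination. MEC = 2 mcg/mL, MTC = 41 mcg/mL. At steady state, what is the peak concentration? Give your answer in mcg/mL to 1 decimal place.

The dosing interval is 1 half-life, so f = 2^(−1) = 0.5.
Accumulation ratio R = 1/(1 − f) = 1/0.5 = 2/1.
Single-dose peak C₀ = D/Vd = 168/12 = 14 mcg/mL.
Steady-state peak Cmax,ss = C₀·R = 14 × 2/1 ≈ 28.000 mcg/mL.
Peak 28.0 mcg/mL vs MTC 41 mcg/mL: below toxic threshold.

28.0 mcg/mL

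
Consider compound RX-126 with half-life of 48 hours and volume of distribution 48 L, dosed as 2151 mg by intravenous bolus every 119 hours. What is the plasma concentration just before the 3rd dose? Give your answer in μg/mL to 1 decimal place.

9.5 μg/mL

f = (1/2)^(τ/t½) = (1/2)^(119/48) ≈ 0.1793.
C₀ = D/Vd = 2151/48 ≈ 44.812 μg/mL.
Before the 3rd dose, 2 doses have been given. Superposition: Cmin = C₀·(f + f²).
≈ 44.812 × (0.1793 + 0.0321) ≈ 44.812 × 0.2114 ≈ 9.473 μg/mL.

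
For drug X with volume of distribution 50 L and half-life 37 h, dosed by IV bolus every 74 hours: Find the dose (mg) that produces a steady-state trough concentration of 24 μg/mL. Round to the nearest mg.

τ/t½ = 74/37 ≈ 2, so f = (1/2)^(74/37) ≈ 0.250000.
Cmin,ss = (D/Vd)·f/(1−f), so D = Cmin,ss·Vd·(1−f)/f.
D = 24 × 50 × (1−f)/f ≈ 24 × 50 × 3.00000 ≈ 3600.00 mg.

3600 mg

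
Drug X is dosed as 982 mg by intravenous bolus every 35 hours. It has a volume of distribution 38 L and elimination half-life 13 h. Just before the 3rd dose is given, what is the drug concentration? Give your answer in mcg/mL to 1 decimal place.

f = (1/2)^(τ/t½) = (1/2)^(35/13) ≈ 0.1547.
C₀ = D/Vd = 982/38 ≈ 25.842 mcg/mL.
Before the 3rd dose, 2 doses have been given. Superposition: Cmin = C₀·(f + f²).
≈ 25.842 × (0.1547 + 0.0239) ≈ 25.842 × 0.1786 ≈ 4.615 mcg/mL.

4.6 mcg/mL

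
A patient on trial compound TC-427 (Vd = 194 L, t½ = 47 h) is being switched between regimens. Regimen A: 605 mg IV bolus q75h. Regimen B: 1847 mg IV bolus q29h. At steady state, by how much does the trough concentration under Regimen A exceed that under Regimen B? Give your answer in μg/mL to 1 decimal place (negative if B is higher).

Regimen A: f = (1/2)^(75/47) ≈ 0.3309; Cmin,ss = (605/194)·f/(1−f) ≈ 1.542 μg/mL.
Regimen B: f = (1/2)^(29/47) ≈ 0.6520; Cmin,ss = (1847/194)·f/(1−f) ≈ 17.837 μg/mL.
Difference ≈ 1.542 − 17.837 ≈ -16.295 μg/mL.

-16.3 μg/mL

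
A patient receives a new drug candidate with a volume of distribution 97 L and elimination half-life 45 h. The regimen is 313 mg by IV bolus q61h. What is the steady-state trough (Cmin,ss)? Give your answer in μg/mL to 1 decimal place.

2.1 μg/mL

τ/t½ = 61/45 ≈ 1.3556, so fraction remaining f = (1/2)^(61/45) ≈ 0.3908.
Single-dose peak C₀ = D/Vd = 313/97 ≈ 3.227 μg/mL.
Steady-state trough Cmin,ss = C₀·f/(1−f) ≈ 3.227 × 0.3908/0.6092 ≈ 2.070 μg/mL.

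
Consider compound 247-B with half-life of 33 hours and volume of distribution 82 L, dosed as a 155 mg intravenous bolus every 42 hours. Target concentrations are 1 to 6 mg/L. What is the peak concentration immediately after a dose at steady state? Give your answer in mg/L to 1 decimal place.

3.2 mg/L

τ/t½ = 42/33 ≈ 1.2727, so fraction remaining f = (1/2)^(42/33) ≈ 0.4139.
At steady state, accumulation factor R = 1/(1 − e^(−kτ)) ≈ 1.7062.
Single-dose peak C₀ = D/Vd = 155/82 ≈ 1.890 mg/L.
Steady-state peak Cmax,ss = C₀·R ≈ 1.890 × 1.7062 ≈ 3.225 mg/L.
Peak 3.2 mg/L vs MTC 6 mg/L: below toxic threshold.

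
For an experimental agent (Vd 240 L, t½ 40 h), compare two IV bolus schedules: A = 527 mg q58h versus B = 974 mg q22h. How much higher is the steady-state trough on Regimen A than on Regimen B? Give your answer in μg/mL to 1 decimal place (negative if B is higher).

-7.5 μg/mL

Regimen A: f = (1/2)^(58/40) ≈ 0.3660; Cmin,ss = (527/240)·f/(1−f) ≈ 1.268 μg/mL.
Regimen B: f = (1/2)^(22/40) ≈ 0.6830; Cmin,ss = (974/240)·f/(1−f) ≈ 8.744 μg/mL.
Difference ≈ 1.268 − 8.744 ≈ -7.476 μg/mL.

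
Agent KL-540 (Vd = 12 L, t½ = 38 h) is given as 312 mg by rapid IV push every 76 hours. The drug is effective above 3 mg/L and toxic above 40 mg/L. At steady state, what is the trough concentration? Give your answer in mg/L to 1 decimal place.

8.7 mg/L

The dosing interval is 2 half-lives, so f = 2^(−2) = 0.25.
At steady state, R = 1/(1 − 0.25) = 4/3.
Single-dose peak C₀ = D/Vd = 312/12 = 26 mg/L.
Steady-state peak Cmax,ss = C₀·R = 26 × 4/3 ≈ 34.667 mg/L.
Steady-state trough Cmin,ss = Cmax,ss·f ≈ 34.667 × 0.25 ≈ 8.667 mg/L.
Trough 8.7 mg/L vs MEC 3 mg/L: adequate.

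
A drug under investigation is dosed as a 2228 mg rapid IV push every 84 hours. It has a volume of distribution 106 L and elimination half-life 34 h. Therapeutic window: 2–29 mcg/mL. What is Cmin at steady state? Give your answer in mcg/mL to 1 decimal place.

k = ln2/t½ = ln2/34 ≈ 0.020387 h⁻¹; fraction remaining f = e^(−kτ) = e^(−0.020387×84) ≈ 0.1804.
At steady state, accumulation factor R = 1/(1 − e^(−kτ)) ≈ 1.2201.
Each bolus raises the concentration by D/Vd = 2228/106 ≈ 21.019 mcg/mL.
Cmax,ss = C₀/(1 − f) ≈ 21.019/0.8196 ≈ 25.645 mcg/mL.
One interval later, Cmin,ss = Cmax,ss·e^(−kτ) ≈ 25.645 × 0.1804 ≈ 4.626 mcg/mL.
Trough 4.6 mcg/mL vs MEC 2 mcg/mL: adequate.

4.6 mcg/mL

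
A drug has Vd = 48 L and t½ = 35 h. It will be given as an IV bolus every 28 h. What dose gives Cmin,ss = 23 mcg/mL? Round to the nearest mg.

τ/t½ = 28/35 ≈ 0.8, so f = (1/2)^(28/35) ≈ 0.574349.
Cmin,ss = (D/Vd)·f/(1−f), so D = Cmin,ss·Vd·(1−f)/f.
D = 23 × 48 × (1−f)/f ≈ 23 × 48 × 0.74110 ≈ 818.17 mg.

818 mg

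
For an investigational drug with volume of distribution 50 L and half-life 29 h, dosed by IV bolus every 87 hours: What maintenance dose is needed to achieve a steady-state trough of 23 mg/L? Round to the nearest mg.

8050 mg

τ/t½ = 87/29 ≈ 3, so f = (1/2)^(87/29) ≈ 0.125000.
Cmin,ss = (D/Vd)·f/(1−f), so D = Cmin,ss·Vd·(1−f)/f.
D = 23 × 50 × (1−f)/f ≈ 23 × 50 × 7.00000 ≈ 8050.00 mg.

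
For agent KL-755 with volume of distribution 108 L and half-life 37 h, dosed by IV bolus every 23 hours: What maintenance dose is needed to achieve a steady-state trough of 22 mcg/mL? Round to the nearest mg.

1280 mg

τ/t½ = 23/37 ≈ 0.62162, so f = (1/2)^(23/37) ≈ 0.649940.
Cmin,ss = (D/Vd)·f/(1−f), so D = Cmin,ss·Vd·(1−f)/f.
D = 22 × 108 × (1−f)/f ≈ 22 × 108 × 0.53860 ≈ 1279.71 mg.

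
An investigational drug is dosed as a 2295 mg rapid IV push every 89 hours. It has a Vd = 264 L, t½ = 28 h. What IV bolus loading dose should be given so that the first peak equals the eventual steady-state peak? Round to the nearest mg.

f = (1/2)^(89/28) ≈ 0.110447; accumulation ratio R = 1/(1−f) ≈ 1.12416.
Loading dose to hit Cmax,ss on first dose: D_load = D_maint·R ≈ 2295 × 1.12416 ≈ 2579.95 mg.

2580 mg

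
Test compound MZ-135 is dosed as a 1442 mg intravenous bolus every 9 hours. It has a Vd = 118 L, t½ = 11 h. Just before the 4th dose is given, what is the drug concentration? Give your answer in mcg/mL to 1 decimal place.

13.1 mcg/mL

f = (1/2)^(τ/t½) = (1/2)^(9/11) ≈ 0.5672.
C₀ = D/Vd = 1442/118 ≈ 12.220 mcg/mL.
Before the 4th dose, 3 doses have been given. Superposition: Cmin = C₀·(f + f² + … + f^3).
≈ 12.220 × (0.5672 + 0.3217 + 0.1825) ≈ 12.220 × 1.0714 ≈ 13.093 mcg/mL.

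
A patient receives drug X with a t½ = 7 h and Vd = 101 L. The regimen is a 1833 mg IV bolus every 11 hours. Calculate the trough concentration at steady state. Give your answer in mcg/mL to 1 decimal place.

k = ln2/t½ = ln2/7 ≈ 0.099021 h⁻¹; fraction remaining f = e^(−kτ) = e^(−0.099021×11) ≈ 0.3365.
Single-dose peak C₀ = D/Vd = 1833/101 ≈ 18.149 mcg/mL.
Steady-state trough Cmin,ss = C₀·f/(1−f) ≈ 18.149 × 0.3365/0.6635 ≈ 9.204 mcg/mL.

9.2 mcg/mL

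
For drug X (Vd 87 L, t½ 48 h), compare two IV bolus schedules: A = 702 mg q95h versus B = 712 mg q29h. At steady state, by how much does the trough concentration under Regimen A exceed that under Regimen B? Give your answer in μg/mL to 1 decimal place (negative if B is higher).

-13.0 μg/mL

Regimen A: f = (1/2)^(95/48) ≈ 0.2536; Cmin,ss = (702/87)·f/(1−f) ≈ 2.742 μg/mL.
Regimen B: f = (1/2)^(29/48) ≈ 0.6579; Cmin,ss = (712/87)·f/(1−f) ≈ 15.739 μg/mL.
Difference ≈ 2.742 − 15.739 ≈ -12.997 μg/mL.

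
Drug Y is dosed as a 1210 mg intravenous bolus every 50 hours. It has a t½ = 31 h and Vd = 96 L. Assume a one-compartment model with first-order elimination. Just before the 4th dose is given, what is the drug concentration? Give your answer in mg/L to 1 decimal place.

5.9 mg/L

f = (1/2)^(τ/t½) = (1/2)^(50/31) ≈ 0.3269.
C₀ = D/Vd = 1210/96 ≈ 12.604 mg/L.
Before the 4th dose, 3 doses have been given. Superposition: Cmin = C₀·(f + f² + … + f^3).
≈ 12.604 × (0.3269 + 0.1069 + 0.0349) ≈ 12.604 × 0.4687 ≈ 5.907 mg/L.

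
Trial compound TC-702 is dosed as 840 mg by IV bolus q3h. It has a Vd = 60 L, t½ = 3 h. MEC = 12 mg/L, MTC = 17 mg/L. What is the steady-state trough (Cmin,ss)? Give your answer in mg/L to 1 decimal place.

τ = 3 h = 1 half-life, so f = (1/2)^1 = 0.5.
Accumulation ratio R = 1/(1 − f) = 1/0.5 = 2/1.
Single-dose peak C₀ = D/Vd = 840/60 = 14 mg/L.
Steady-state peak Cmax,ss = C₀·R = 14 × 2/1 ≈ 28.000 mg/L.
Steady-state trough Cmin,ss = Cmax,ss·f ≈ 28.000 × 0.5 ≈ 14.000 mg/L.
Trough 14.0 mg/L vs MEC 12 mg/L: adequate.

14.0 mg/L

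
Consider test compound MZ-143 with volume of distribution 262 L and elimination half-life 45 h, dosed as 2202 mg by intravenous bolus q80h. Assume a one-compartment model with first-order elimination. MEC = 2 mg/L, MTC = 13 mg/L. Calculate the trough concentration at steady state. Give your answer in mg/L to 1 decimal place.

3.5 mg/L

Over one 80-h interval, 80/45 ≈ 1.7778 half-lives elapse, leaving f ≈ 0.2916 of each dose.
At steady state, accumulation factor R = 1/(1 − e^(−kτ)) ≈ 1.4116.
Single-dose peak C₀ = D/Vd = 2202/262 ≈ 8.405 mg/L.
Steady-state peak Cmax,ss = C₀·R ≈ 8.405 × 1.4116 ≈ 11.864 mg/L.
Steady-state trough Cmin,ss = Cmax,ss·f ≈ 11.864 × 0.2916 ≈ 3.460 mg/L.
Trough 3.5 mg/L vs MEC 2 mg/L: adequate.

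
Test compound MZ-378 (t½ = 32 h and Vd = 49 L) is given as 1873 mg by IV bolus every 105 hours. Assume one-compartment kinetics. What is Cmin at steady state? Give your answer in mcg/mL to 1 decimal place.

4.4 mcg/mL

k = ln2/t½ = ln2/32 ≈ 0.021661 h⁻¹; fraction remaining f = e^(−kτ) = e^(−0.021661×105) ≈ 0.1029.
Accumulation ratio R = 1/(1 − f) ≈ 1/0.8971 ≈ 1.1147.
Single-dose peak C₀ = D/Vd = 1873/49 ≈ 38.224 mcg/mL.
Steady-state peak Cmax,ss = C₀·R ≈ 38.224 × 1.1147 ≈ 42.608 mcg/mL.
One interval later, Cmin,ss = Cmax,ss·e^(−kτ) ≈ 42.608 × 0.1029 ≈ 4.384 mcg/mL.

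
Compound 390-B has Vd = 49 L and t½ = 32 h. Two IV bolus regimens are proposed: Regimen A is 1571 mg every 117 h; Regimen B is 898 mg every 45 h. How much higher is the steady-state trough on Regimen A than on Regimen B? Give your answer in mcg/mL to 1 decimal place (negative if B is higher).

Regimen A: f = (1/2)^(117/32) ≈ 0.0793; Cmin,ss = (1571/49)·f/(1−f) ≈ 2.761 mcg/mL.
Regimen B: f = (1/2)^(45/32) ≈ 0.3773; Cmin,ss = (898/49)·f/(1−f) ≈ 11.104 mcg/mL.
Difference ≈ 2.761 − 11.104 ≈ -8.343 mcg/mL.

-8.3 mcg/mL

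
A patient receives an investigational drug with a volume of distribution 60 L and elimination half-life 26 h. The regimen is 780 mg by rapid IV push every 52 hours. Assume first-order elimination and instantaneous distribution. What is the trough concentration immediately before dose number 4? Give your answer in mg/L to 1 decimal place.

4.3 mg/L

f = (1/2)^(τ/t½) = (1/2)^(52/26) ≈ 0.2500.
C₀ = D/Vd = 780/60 ≈ 13.000 mg/L.
Before the 4th dose, 3 doses have been given. Superposition: Cmin = C₀·(f + f² + … + f^3).
≈ 13.000 × (0.2500 + 0.0625 + 0.0156) ≈ 13.000 × 0.3281 ≈ 4.265 mg/L.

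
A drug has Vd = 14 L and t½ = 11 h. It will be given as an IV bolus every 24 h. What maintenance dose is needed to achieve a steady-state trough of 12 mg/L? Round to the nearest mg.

τ/t½ = 24/11 ≈ 2.1818, so f = (1/2)^(24/11) ≈ 0.220398.
Cmin,ss = (D/Vd)·f/(1−f), so D = Cmin,ss·Vd·(1−f)/f.
D = 12 × 14 × (1−f)/f ≈ 12 × 14 × 3.53725 ≈ 594.26 mg.

594 mg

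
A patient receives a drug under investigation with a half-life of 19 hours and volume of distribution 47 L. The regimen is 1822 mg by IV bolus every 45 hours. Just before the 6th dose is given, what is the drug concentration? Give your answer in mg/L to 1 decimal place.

9.3 mg/L

f = (1/2)^(τ/t½) = (1/2)^(45/19) ≈ 0.1937.
C₀ = D/Vd = 1822/47 ≈ 38.766 mg/L.
Before the 6th dose, 5 doses have been given. Superposition: Cmin = C₀·(f + f² + … + f^5).
≈ 38.766 × (0.1937 + 0.0375 + 0.0073 + 0.0014 + 0.0003) ≈ 38.766 × 0.2402 ≈ 9.312 mg/L.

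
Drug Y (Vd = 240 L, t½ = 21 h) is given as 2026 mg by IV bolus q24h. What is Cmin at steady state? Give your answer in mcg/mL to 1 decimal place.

k = ln2/t½ = ln2/21 ≈ 0.033007 h⁻¹; fraction remaining f = e^(−kτ) = e^(−0.033007×24) ≈ 0.4529.
Single-dose peak C₀ = D/Vd = 2026/240 ≈ 8.442 mcg/mL.
Steady-state trough Cmin,ss = C₀·f/(1−f) ≈ 8.442 × 0.4529/0.5471 ≈ 6.988 mcg/mL.

7.0 mcg/mL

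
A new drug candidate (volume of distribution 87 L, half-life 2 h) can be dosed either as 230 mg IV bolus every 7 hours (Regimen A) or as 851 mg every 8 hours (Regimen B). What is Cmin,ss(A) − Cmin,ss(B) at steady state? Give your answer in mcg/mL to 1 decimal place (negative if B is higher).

-0.4 mcg/mL

Regimen A: f = (1/2)^(7/2) ≈ 0.0884; Cmin,ss = (230/87)·f/(1−f) ≈ 0.256 mcg/mL.
Regimen B: f = (1/2)^(8/2) ≈ 0.0625; Cmin,ss = (851/87)·f/(1−f) ≈ 0.652 mcg/mL.
Difference ≈ 0.256 − 0.652 ≈ -0.396 mcg/mL.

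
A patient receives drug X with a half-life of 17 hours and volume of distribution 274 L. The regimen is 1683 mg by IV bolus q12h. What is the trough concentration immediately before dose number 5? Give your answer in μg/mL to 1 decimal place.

8.4 μg/mL

f = (1/2)^(τ/t½) = (1/2)^(12/17) ≈ 0.6131.
C₀ = D/Vd = 1683/274 ≈ 6.142 μg/mL.
Before the 5th dose, 4 doses have been given. Superposition: Cmin = C₀·(f + f² + … + f^4).
≈ 6.142 × (0.6131 + 0.3759 + 0.2305 + 0.1413) ≈ 6.142 × 1.3608 ≈ 8.358 μg/mL.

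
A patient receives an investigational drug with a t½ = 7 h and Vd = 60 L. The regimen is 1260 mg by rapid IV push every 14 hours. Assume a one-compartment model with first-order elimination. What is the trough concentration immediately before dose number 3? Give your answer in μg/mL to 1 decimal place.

6.6 μg/mL

f = (1/2)^(τ/t½) = (1/2)^(14/7) ≈ 0.2500.
C₀ = D/Vd = 1260/60 ≈ 21.000 μg/mL.
Before the 3rd dose, 2 doses have been given. Superposition: Cmin = C₀·(f + f²).
≈ 21.000 × (0.2500 + 0.0625) ≈ 21.000 × 0.3125 ≈ 6.562 μg/mL.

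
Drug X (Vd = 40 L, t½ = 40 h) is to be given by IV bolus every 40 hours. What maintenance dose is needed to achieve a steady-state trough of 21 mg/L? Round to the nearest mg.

τ/t½ = 40/40 ≈ 1, so f = (1/2)^(40/40) ≈ 0.500000.
Cmin,ss = (D/Vd)·f/(1−f), so D = Cmin,ss·Vd·(1−f)/f.
D = 21 × 40 × (1−f)/f ≈ 21 × 40 × 1.00000 ≈ 840.00 mg.

840 mg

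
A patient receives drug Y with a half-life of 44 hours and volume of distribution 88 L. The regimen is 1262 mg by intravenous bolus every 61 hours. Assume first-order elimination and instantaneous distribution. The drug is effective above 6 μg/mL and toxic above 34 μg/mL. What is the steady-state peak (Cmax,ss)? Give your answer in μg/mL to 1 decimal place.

23.2 μg/mL

k = ln2/t½ = ln2/44 ≈ 0.015753 h⁻¹; fraction remaining f = e^(−kτ) = e^(−0.015753×61) ≈ 0.3825.
Accumulation ratio R = 1/(1 − f) ≈ 1/0.6175 ≈ 1.6194.
Each bolus raises the concentration by D/Vd = 1262/88 ≈ 14.341 μg/mL.
Cmax,ss = C₀/(1 − f) ≈ 14.341/0.6175 ≈ 23.224 μg/mL.
Peak 23.2 μg/mL vs MTC 34 μg/mL: below toxic threshold.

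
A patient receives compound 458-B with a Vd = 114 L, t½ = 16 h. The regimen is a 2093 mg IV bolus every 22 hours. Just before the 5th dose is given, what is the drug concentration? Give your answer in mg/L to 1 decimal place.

11.3 mg/L

f = (1/2)^(τ/t½) = (1/2)^(22/16) ≈ 0.3856.
C₀ = D/Vd = 2093/114 ≈ 18.360 mg/L.
Before the 5th dose, 4 doses have been given. Superposition: Cmin = C₀·(f + f² + … + f^4).
≈ 18.360 × (0.3856 + 0.1487 + 0.0573 + 0.0221) ≈ 18.360 × 0.6137 ≈ 11.268 mg/L.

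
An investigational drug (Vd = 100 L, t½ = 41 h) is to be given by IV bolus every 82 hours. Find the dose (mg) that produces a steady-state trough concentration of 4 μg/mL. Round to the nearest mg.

τ/t½ = 82/41 ≈ 2, so f = (1/2)^(82/41) ≈ 0.250000.
Cmin,ss = (D/Vd)·f/(1−f), so D = Cmin,ss·Vd·(1−f)/f.
D = 4 × 100 × (1−f)/f ≈ 4 × 100 × 3.00000 ≈ 1200.00 mg.

1200 mg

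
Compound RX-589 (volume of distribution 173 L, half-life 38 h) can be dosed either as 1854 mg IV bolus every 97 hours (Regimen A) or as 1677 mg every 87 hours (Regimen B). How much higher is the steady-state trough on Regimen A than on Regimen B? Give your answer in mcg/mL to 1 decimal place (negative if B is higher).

Regimen A: f = (1/2)^(97/38) ≈ 0.1704; Cmin,ss = (1854/173)·f/(1−f) ≈ 2.201 mcg/mL.
Regimen B: f = (1/2)^(87/38) ≈ 0.2046; Cmin,ss = (1677/173)·f/(1−f) ≈ 2.493 mcg/mL.
Difference ≈ 2.201 − 2.493 ≈ -0.292 mcg/mL.

-0.3 mcg/mL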